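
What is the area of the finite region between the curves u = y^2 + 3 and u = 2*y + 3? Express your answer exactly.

Both boundary curves give u as a function of y, so integrate with respect to y. Setting them equal: y^2 - 2*y = 0, i.e. y*(y - 2) = 0, so they meet at y = 0, 2.
For y in [0, 2], u = y^2 + 3 is on the left; area = ∫[0,2] (-(y^2 - 2*y)) dy = 4/3.

4/3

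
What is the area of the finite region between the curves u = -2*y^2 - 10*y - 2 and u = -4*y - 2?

9

Both boundary curves give u as a function of y, so integrate with respect to y. Setting them equal: -2*y^2 - 6*y = 0, i.e. -2*y*(y + 3) = 0, so they meet at y = -3, 0.
For y in [-3, 0], u = -2*y^2 - 10*y - 2 is on the right; area = ∫[-3,0] (-2*y^2 - 6*y) dy = 9.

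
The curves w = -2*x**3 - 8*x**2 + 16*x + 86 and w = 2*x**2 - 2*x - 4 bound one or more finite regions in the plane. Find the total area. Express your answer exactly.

1136/3

Set the curves equal: -2*x**3 - 8*x**2 + 16*x + 86 = 2*x**2 - 2*x - 4, so -2*x**3 - 10*x**2 + 18*x + 90 = 0, which factors as -2*(x - 3)*(x + 3)*(x + 5) = 0. The curves meet at x = -5, -3, 3.
On [-5, -3], w = 2*x**2 - 2*x - 4 is on top; that piece has area ∫[-5,-3] (-(-2*x**3 - 10*x**2 + 18*x + 90)) dx = 56/3.
On [-3, 3], w = -2*x**3 - 8*x**2 + 16*x + 86 is on top; that piece has area ∫[-3,3] (-2*x**3 - 10*x**2 + 18*x + 90) dx = 360.
Total enclosed area = 56/3 + 360 = 1136/3.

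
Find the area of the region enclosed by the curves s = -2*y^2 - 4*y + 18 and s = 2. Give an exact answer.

72

Both boundary curves give s as a function of y, so integrate with respect to y. Setting them equal: -2*y^2 - 4*y + 16 = 0, i.e. -2*(y - 2)*(y + 4) = 0, so they meet at y = -4, 2.
For y in [-4, 2], s = -2*y^2 - 4*y + 18 is on the right; area = ∫[-4,2] (-2*y^2 - 4*y + 16) dy = 72.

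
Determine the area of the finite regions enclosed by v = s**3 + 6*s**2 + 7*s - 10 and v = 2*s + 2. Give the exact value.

Set the curves equal: s**3 + 6*s**2 + 7*s - 10 = 2*s + 2, so s**3 + 6*s**2 + 5*s - 12 = 0, which factors as (s - 1)*(s + 3)*(s + 4) = 0. The curves meet at s = -4, -3, 1.
On [-4, -3], v = s**3 + 6*s**2 + 7*s - 10 is on top; that piece has area ∫[-4,-3] (s**3 + 6*s**2 + 5*s - 12) ds = 3/4.
On [-3, 1], v = 2*s + 2 is on top; that piece has area ∫[-3,1] (-(s**3 + 6*s**2 + 5*s - 12)) ds = 32.
Total enclosed area = 3/4 + 32 = 131/4.

131/4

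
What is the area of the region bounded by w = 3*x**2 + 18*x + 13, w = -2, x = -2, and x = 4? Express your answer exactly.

The difference (3*x**2 + 18*x + 13) - (-2) = 3*x**2 + 18*x + 15 changes sign at x = -1 inside [-2, 4], so split the integral there.
∫[-2,-1] (3*x**2 + 18*x + 15) dx = -5; the area of that piece is 5.
∫[-1,4] (3*x**2 + 18*x + 15) dx = 275.
Total area = 5 + 275 = 280.

280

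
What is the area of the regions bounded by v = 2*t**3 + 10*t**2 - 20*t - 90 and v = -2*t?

1136/3

Set the curves equal: 2*t**3 + 10*t**2 - 20*t - 90 = -2*t, so 2*t**3 + 10*t**2 - 18*t - 90 = 0, which factors as 2*(t - 3)*(t + 3)*(t + 5) = 0. The curves meet at t = -5, -3, 3.
On [-5, -3], v = 2*t**3 + 10*t**2 - 20*t - 90 is on top; that piece has area ∫[-5,-3] (2*t**3 + 10*t**2 - 18*t - 90) dt = 56/3.
On [-3, 3], v = -2*t is on top; that piece has area ∫[-3,3] (-(2*t**3 + 10*t**2 - 18*t - 90)) dt = 360.
Total enclosed area = 56/3 + 360 = 1136/3.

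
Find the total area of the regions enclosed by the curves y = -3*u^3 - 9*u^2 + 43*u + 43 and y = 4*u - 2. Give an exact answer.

Set the curves equal: -3*u^3 - 9*u^2 + 43*u + 43 = 4*u - 2, so -3*u^3 - 9*u^2 + 39*u + 45 = 0, which factors as -3*(u - 3)*(u + 1)*(u + 5) = 0. The curves meet at u = -5, -1, 3.
On [-5, -1], y = 4*u - 2 is on top; that piece has area ∫[-5,-1] (-(-3*u^3 - 9*u^2 + 39*u + 45)) du = 192.
On [-1, 3], y = -3*u^3 - 9*u^2 + 43*u + 43 is on top; that piece has area ∫[-1,3] (-3*u^3 - 9*u^2 + 39*u + 45) du = 192.
Total enclosed area = 192 + 192 = 384.

384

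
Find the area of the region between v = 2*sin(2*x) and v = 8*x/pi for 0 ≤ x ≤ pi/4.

1 - pi/4

On [0, pi/4], (2*sin(2*x)) - (8*x/pi) = -8*x/pi + 2*sin(2*x) is ≥ 0 throughout, so the area is a single integral of |-8*x/pi + 2*sin(2*x)|.
∫[0,pi/4] (-8*x/pi + 2*sin(2*x)) dx = 1 - pi/4.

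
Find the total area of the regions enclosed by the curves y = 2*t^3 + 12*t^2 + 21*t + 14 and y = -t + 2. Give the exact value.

1

Set the curves equal: 2*t^3 + 12*t^2 + 21*t + 14 = -t + 2, so 2*t^3 + 12*t^2 + 22*t + 12 = 0, which factors as 2*(t + 1)*(t + 2)*(t + 3) = 0. The curves meet at t = -3, -2, -1.
On [-3, -2], y = 2*t^3 + 12*t^2 + 21*t + 14 is on top; that piece has area ∫[-3,-2] (2*t^3 + 12*t^2 + 22*t + 12) dt = 1/2.
On [-2, -1], y = -t + 2 is on top; that piece has area ∫[-2,-1] (-(2*t^3 + 12*t^2 + 22*t + 12)) dt = 1/2.
Total enclosed area = 1/2 + 1/2 = 1.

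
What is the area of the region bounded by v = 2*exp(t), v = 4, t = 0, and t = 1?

-10 + 2*exp(1) + 8*log(2)

The difference (2*exp(t)) - (4) = 2*exp(t) - 4 changes sign at t = log(2) inside [0, 1], so split the integral there.
∫[0,log(2)] (2*exp(t) - 4) dt = 2 - log(16); the area of that piece is -2 + log(16).
∫[log(2),1] (2*exp(t) - 4) dt = -8 + 4*log(2) + 2*exp(1).
Total area = (-2 + log(16)) + (-8 + 4*log(2) + 2*exp(1)) = -10 + 2*exp(1) + 8*log(2).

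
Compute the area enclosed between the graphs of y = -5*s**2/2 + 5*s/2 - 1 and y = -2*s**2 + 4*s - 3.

125/12

Set the curves equal: -5*s**2/2 + 5*s/2 - 1 = -2*s**2 + 4*s - 3, so -s**2/2 - 3*s/2 + 2 = 0, which factors as -(s - 1)*(s + 4)/2 = 0. The curves meet at s = -4, 1.
On [-4, 1], y = -5*s**2/2 + 5*s/2 - 1 is on top; that piece has area ∫[-4,1] (-s**2/2 - 3*s/2 + 2) ds = 125/12.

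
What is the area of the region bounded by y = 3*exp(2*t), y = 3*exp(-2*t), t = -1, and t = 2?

The difference (3*exp(2*t)) - (3*exp(-2*t)) = 3*exp(2*t) - 3*exp(-2*t) changes sign at t = 0 inside [-1, 2], so split the integral there.
∫[-1,0] (3*exp(2*t) - 3*exp(-2*t)) dt = -3*exp(2)/2 - 3*exp(-2)/2 + 3; the area of that piece is -3 + 3*exp(-2)/2 + 3*exp(2)/2.
∫[0,2] (3*exp(2*t) - 3*exp(-2*t)) dt = -3 + 3*exp(-4)/2 + 3*exp(4)/2.
Total area = (-3 + 3*exp(-2)/2 + 3*exp(2)/2) + (-3 + 3*exp(-4)/2 + 3*exp(4)/2) = -6 + 3*exp(-4)/2 + 3*exp(-2)/2 + 3*exp(2)/2 + 3*exp(4)/2.

-6 + 3*exp(-4)/2 + 3*exp(-2)/2 + 3*exp(2)/2 + 3*exp(4)/2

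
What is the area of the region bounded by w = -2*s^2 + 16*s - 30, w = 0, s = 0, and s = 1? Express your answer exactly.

On [0, 1], (-2*s^2 + 16*s - 30) - (0) = -2*s^2 + 16*s - 30 is ≤ 0 throughout, so the area is a single integral of |-2*s^2 + 16*s - 30|.
∫[0,1] (-2*s^2 + 16*s - 30) ds = -68/3; the area of that piece is 68/3.

68/3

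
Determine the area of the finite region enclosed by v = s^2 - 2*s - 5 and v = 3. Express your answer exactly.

36

Set the curves equal: s^2 - 2*s - 5 = 3, so s^2 - 2*s - 8 = 0, which factors as (s - 4)*(s + 2) = 0. The curves meet at s = -2, 4.
On [-2, 4], v = 3 is on top; that piece has area ∫[-2,4] (-(s^2 - 2*s - 8)) ds = 36.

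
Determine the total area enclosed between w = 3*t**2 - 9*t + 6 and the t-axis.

The curve meets the t-axis where 3*t**2 - 9*t + 6 = 0, i.e. 3*(t - 2)*(t - 1) = 0, at t = 1, 2.
On [1, 2] the curve lies below the axis; ∫[1,2] (3*t**2 - 9*t + 6) dt = -1/2, giving area 1/2.

1/2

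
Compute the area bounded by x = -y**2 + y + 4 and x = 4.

Both boundary curves give x as a function of y, so integrate with respect to y. Setting them equal: -y**2 + y = 0, i.e. -y*(y - 1) = 0, so they meet at y = 0, 1.
For y in [0, 1], x = -y**2 + y + 4 is on the right; area = ∫[0,1] (-y**2 + y) dy = 1/6.

1/6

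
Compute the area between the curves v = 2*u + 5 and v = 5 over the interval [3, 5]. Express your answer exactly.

16

On [3, 5], (2*u + 5) - (5) = 2*u is ≥ 0 throughout, so the area is a single integral of |2*u|.
∫[3,5] (2*u) du = 16.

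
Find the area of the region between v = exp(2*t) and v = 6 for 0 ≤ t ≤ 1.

The difference (exp(2*t)) - (6) = exp(2*t) - 6 changes sign at t = log(6)/2 inside [0, 1], so split the integral there.
∫[0,log(6)/2] (exp(2*t) - 6) dt = 5/2 - log(216); the area of that piece is -5/2 + log(216).
∫[log(6)/2,1] (exp(2*t) - 6) dt = -9 + exp(2)/2 + 3*log(6).
Total area = (-5/2 + log(216)) + (-9 + exp(2)/2 + 3*log(6)) = -23/2 + exp(2)/2 + 6*log(6).

-23/2 + exp(2)/2 + 6*log(6)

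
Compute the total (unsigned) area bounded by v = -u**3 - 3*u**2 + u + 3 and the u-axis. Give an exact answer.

The curve meets the u-axis where -u**3 - 3*u**2 + u + 3 = 0, i.e. -(u - 1)*(u + 1)*(u + 3) = 0, at u = -3, -1, 1.
On [-3, -1] the curve lies below the axis; ∫[-3,-1] (-u**3 - 3*u**2 + u + 3) du = -4, giving area 4.
On [-1, 1] the curve lies above the axis; ∫[-1,1] (-u**3 - 3*u**2 + u + 3) du = 4, giving area 4.
Total area = 4 + 4 = 8.

8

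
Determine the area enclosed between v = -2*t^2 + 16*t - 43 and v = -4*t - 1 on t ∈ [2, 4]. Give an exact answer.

8

The difference (-2*t^2 + 16*t - 43) - (-4*t - 1) = -2*t^2 + 20*t - 42 changes sign at t = 3 inside [2, 4], so split the integral there.
∫[2,3] (-2*t^2 + 20*t - 42) dt = -14/3; the area of that piece is 14/3.
∫[3,4] (-2*t^2 + 20*t - 42) dt = 10/3.
Total area = 14/3 + 10/3 = 8.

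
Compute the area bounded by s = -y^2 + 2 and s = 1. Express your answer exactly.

4/3

Both boundary curves give s as a function of y, so integrate with respect to y. Setting them equal: -y^2 + 1 = 0, i.e. -(y - 1)*(y + 1) = 0, so they meet at y = -1, 1.
For y in [-1, 1], s = -y^2 + 2 is on the right; area = ∫[-1,1] (-y^2 + 1) dy = 4/3.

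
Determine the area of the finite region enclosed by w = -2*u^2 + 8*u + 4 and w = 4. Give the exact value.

Set the curves equal: -2*u^2 + 8*u + 4 = 4, so -2*u^2 + 8*u = 0, which factors as -2*u*(u - 4) = 0. The curves meet at u = 0, 4.
On [0, 4], w = -2*u^2 + 8*u + 4 is on top; that piece has area ∫[0,4] (-2*u^2 + 8*u) du = 64/3.

64/3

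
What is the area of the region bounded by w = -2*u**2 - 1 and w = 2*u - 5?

9

Set the curves equal: -2*u**2 - 1 = 2*u - 5, so -2*u**2 - 2*u + 4 = 0, which factors as -2*(u - 1)*(u + 2) = 0. The curves meet at u = -2, 1.
On [-2, 1], w = -2*u**2 - 1 is on top; that piece has area ∫[-2,1] (-2*u**2 - 2*u + 4) du = 9.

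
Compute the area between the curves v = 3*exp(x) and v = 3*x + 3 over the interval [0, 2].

-15 + 3*exp(2)

On [0, 2], (3*exp(x)) - (3*x + 3) = -3*x + 3*exp(x) - 3 is ≥ 0 throughout, so the area is a single integral of |-3*x + 3*exp(x) - 3|.
∫[0,2] (-3*x + 3*exp(x) - 3) dx = -15 + 3*exp(2).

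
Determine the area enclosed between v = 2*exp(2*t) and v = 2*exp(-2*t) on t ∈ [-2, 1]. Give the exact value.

The difference (2*exp(2*t)) - (2*exp(-2*t)) = 2*exp(2*t) - 2*exp(-2*t) changes sign at t = 0 inside [-2, 1], so split the integral there.
∫[-2,0] (2*exp(2*t) - 2*exp(-2*t)) dt = -exp(4) - exp(-4) + 2; the area of that piece is -2 + exp(-4) + exp(4).
∫[0,1] (2*exp(2*t) - 2*exp(-2*t)) dt = -2 + exp(-2) + exp(2).
Total area = (-2 + exp(-4) + exp(4)) + (-2 + exp(-2) + exp(2)) = -4 + exp(-4) + exp(-2) + exp(2) + exp(4).

-4 + exp(-4) + exp(-2) + exp(2) + exp(4)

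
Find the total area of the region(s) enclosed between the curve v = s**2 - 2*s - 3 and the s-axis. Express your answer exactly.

The curve meets the s-axis where s**2 - 2*s - 3 = 0, i.e. (s - 3)*(s + 1) = 0, at s = -1, 3.
On [-1, 3] the curve lies below the axis; ∫[-1,3] (s**2 - 2*s - 3) ds = -32/3, giving area 32/3.

32/3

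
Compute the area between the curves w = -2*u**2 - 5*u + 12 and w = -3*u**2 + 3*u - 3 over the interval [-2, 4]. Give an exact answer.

The difference (-2*u**2 - 5*u + 12) - (-3*u**2 + 3*u - 3) = u**2 - 8*u + 15 changes sign at u = 3 inside [-2, 4], so split the integral there.
∫[-2,3] (u**2 - 8*u + 15) du = 200/3.
∫[3,4] (u**2 - 8*u + 15) du = -2/3; the area of that piece is 2/3.
Total area = 200/3 + 2/3 = 202/3.

202/3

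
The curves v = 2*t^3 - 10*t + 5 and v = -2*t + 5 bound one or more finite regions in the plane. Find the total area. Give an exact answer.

16

Set the curves equal: 2*t^3 - 10*t + 5 = -2*t + 5, so 2*t^3 - 8*t = 0, which factors as 2*t*(t - 2)*(t + 2) = 0. The curves meet at t = -2, 0, 2.
On [-2, 0], v = 2*t^3 - 10*t + 5 is on top; that piece has area ∫[-2,0] (2*t^3 - 8*t) dt = 8.
On [0, 2], v = -2*t + 5 is on top; that piece has area ∫[0,2] (-(2*t^3 - 8*t)) dt = 8.
Total enclosed area = 8 + 8 = 16.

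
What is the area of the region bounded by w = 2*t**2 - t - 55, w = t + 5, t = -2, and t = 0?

On [-2, 0], (2*t**2 - t - 55) - (t + 5) = 2*t**2 - 2*t - 60 is ≤ 0 throughout, so the area is a single integral of |2*t**2 - 2*t - 60|.
∫[-2,0] (2*t**2 - 2*t - 60) dt = -332/3; the area of that piece is 332/3.

332/3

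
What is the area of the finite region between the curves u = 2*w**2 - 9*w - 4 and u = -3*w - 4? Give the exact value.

9

Both boundary curves give u as a function of w, so integrate with respect to w. Setting them equal: 2*w**2 - 6*w = 0, i.e. 2*w*(w - 3) = 0, so they meet at w = 0, 3.
For w in [0, 3], u = 2*w**2 - 9*w - 4 is on the left; area = ∫[0,3] (-(2*w**2 - 6*w)) dw = 9.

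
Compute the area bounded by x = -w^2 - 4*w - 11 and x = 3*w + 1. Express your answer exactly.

1/6

Both boundary curves give x as a function of w, so integrate with respect to w. Setting them equal: -w^2 - 7*w - 12 = 0, i.e. -(w + 3)*(w + 4) = 0, so they meet at w = -4, -3.
For w in [-4, -3], x = -w^2 - 4*w - 11 is on the right; area = ∫[-4,-3] (-w^2 - 7*w - 12) dw = 1/6.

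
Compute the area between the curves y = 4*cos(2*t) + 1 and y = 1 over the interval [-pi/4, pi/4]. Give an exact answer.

On [-pi/4, pi/4], (4*cos(2*t) + 1) - (1) = 4*cos(2*t) is ≥ 0 throughout, so the area is a single integral of |4*cos(2*t)|.
∫[-pi/4,pi/4] (4*cos(2*t)) dt = 4.

4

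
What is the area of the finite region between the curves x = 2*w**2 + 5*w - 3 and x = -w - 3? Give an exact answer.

Both boundary curves give x as a function of w, so integrate with respect to w. Setting them equal: 2*w**2 + 6*w = 0, i.e. 2*w*(w + 3) = 0, so they meet at w = -3, 0.
For w in [-3, 0], x = 2*w**2 + 5*w - 3 is on the left; area = ∫[-3,0] (-(2*w**2 + 6*w)) dw = 9.

9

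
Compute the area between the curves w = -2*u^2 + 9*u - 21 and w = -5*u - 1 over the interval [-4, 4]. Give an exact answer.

The difference (-2*u^2 + 9*u - 21) - (-5*u - 1) = -2*u^2 + 14*u - 20 changes sign at u = 2 inside [-4, 4], so split the integral there.
∫[-4,2] (-2*u^2 + 14*u - 20) du = -252; the area of that piece is 252.
∫[2,4] (-2*u^2 + 14*u - 20) du = 20/3.
Total area = 252 + 20/3 = 776/3.

776/3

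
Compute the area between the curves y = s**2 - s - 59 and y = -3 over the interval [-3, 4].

2191/6

On [-3, 4], (s**2 - s - 59) - (-3) = s**2 - s - 56 is ≤ 0 throughout, so the area is a single integral of |s**2 - s - 56|.
∫[-3,4] (s**2 - s - 56) ds = -2191/6; the area of that piece is 2191/6.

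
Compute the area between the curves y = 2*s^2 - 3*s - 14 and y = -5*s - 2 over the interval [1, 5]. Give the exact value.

202/3

The difference (2*s^2 - 3*s - 14) - (-5*s - 2) = 2*s^2 + 2*s - 12 changes sign at s = 2 inside [1, 5], so split the integral there.
∫[1,2] (2*s^2 + 2*s - 12) ds = -13/3; the area of that piece is 13/3.
∫[2,5] (2*s^2 + 2*s - 12) ds = 63.
Total area = 13/3 + 63 = 202/3.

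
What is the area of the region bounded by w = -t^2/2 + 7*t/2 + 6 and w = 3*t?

343/12

Set the curves equal: -t^2/2 + 7*t/2 + 6 = 3*t, so -t^2/2 + t/2 + 6 = 0, which factors as -(t - 4)*(t + 3)/2 = 0. The curves meet at t = -3, 4.
On [-3, 4], w = -t^2/2 + 7*t/2 + 6 is on top; that piece has area ∫[-3,4] (-t^2/2 + t/2 + 6) dt = 343/12.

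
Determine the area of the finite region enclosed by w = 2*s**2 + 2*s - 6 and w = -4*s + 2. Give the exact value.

Set the curves equal: 2*s**2 + 2*s - 6 = -4*s + 2, so 2*s**2 + 6*s - 8 = 0, which factors as 2*(s - 1)*(s + 4) = 0. The curves meet at s = -4, 1.
On [-4, 1], w = -4*s + 2 is on top; that piece has area ∫[-4,1] (-(2*s**2 + 6*s - 8)) ds = 125/3.

125/3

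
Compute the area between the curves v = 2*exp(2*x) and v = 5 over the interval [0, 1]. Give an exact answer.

The difference (2*exp(2*x)) - (5) = 2*exp(2*x) - 5 changes sign at x = -log(2)/2 + log(5)/2 inside [0, 1], so split the integral there.
∫[0,-log(2)/2 + log(5)/2] (2*exp(2*x) - 5) dx = log(4*sqrt(10)/125) + 3/2; the area of that piece is -3/2 + log(25*sqrt(10)/8).
∫[-log(2)/2 + log(5)/2,1] (2*exp(2*x) - 5) dx = -15/2 - 5*log(2)/2 + 5*log(5)/2 + exp(2).
Total area = (-3/2 + log(25*sqrt(10)/8)) + (-15/2 - 5*log(2)/2 + 5*log(5)/2 + exp(2)) = -9 - 11*log(2)/2 + log(10)/2 + 9*log(5)/2 + exp(2).

-9 - 11*log(2)/2 + log(10)/2 + 9*log(5)/2 + exp(2)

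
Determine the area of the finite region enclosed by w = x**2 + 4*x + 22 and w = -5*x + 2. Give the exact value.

1/6

Set the curves equal: x**2 + 4*x + 22 = -5*x + 2, so x**2 + 9*x + 20 = 0, which factors as (x + 4)*(x + 5) = 0. The curves meet at x = -5, -4.
On [-5, -4], w = -5*x + 2 is on top; that piece has area ∫[-5,-4] (-(x**2 + 9*x + 20)) dx = 1/6.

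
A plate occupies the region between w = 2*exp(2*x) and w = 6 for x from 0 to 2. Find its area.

The difference (2*exp(2*x)) - (6) = 2*exp(2*x) - 6 changes sign at x = log(3)/2 inside [0, 2], so split the integral there.
∫[0,log(3)/2] (2*exp(2*x) - 6) dx = 2 - log(27); the area of that piece is -2 + log(27).
∫[log(3)/2,2] (2*exp(2*x) - 6) dx = -15 + 3*log(3) + exp(4).
Total area = (-2 + log(27)) + (-15 + 3*log(3) + exp(4)) = -17 + 6*log(3) + exp(4).

-17 + 6*log(3) + exp(4)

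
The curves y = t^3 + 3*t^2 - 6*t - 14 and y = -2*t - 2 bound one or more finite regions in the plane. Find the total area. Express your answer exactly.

Set the curves equal: t^3 + 3*t^2 - 6*t - 14 = -2*t - 2, so t^3 + 3*t^2 - 4*t - 12 = 0, which factors as (t - 2)*(t + 2)*(t + 3) = 0. The curves meet at t = -3, -2, 2.
On [-3, -2], y = t^3 + 3*t^2 - 6*t - 14 is on top; that piece has area ∫[-3,-2] (t^3 + 3*t^2 - 4*t - 12) dt = 3/4.
On [-2, 2], y = -2*t - 2 is on top; that piece has area ∫[-2,2] (-(t^3 + 3*t^2 - 4*t - 12)) dt = 32.
Total enclosed area = 3/4 + 32 = 131/4.

131/4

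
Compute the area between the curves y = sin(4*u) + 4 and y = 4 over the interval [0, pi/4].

1/2

On [0, pi/4], (sin(4*u) + 4) - (4) = sin(4*u) is ≥ 0 throughout, so the area is a single integral of |sin(4*u)|.
∫[0,pi/4] (sin(4*u)) du = 1/2.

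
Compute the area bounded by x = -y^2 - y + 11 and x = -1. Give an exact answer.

Both boundary curves give x as a function of y, so integrate with respect to y. Setting them equal: -y^2 - y + 12 = 0, i.e. -(y - 3)*(y + 4) = 0, so they meet at y = -4, 3.
For y in [-4, 3], x = -y^2 - y + 11 is on the right; area = ∫[-4,3] (-y^2 - y + 12) dy = 343/6.

343/6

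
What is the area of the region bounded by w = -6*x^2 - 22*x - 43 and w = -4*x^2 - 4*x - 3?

Set the curves equal: -6*x^2 - 22*x - 43 = -4*x^2 - 4*x - 3, so -2*x^2 - 18*x - 40 = 0, which factors as -2*(x + 4)*(x + 5) = 0. The curves meet at x = -5, -4.
On [-5, -4], w = -6*x^2 - 22*x - 43 is on top; that piece has area ∫[-5,-4] (-2*x^2 - 18*x - 40) dx = 1/3.

1/3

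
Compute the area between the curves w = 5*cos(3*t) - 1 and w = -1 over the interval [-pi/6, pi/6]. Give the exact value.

On [-pi/6, pi/6], (5*cos(3*t) - 1) - (-1) = 5*cos(3*t) is ≥ 0 throughout, so the area is a single integral of |5*cos(3*t)|.
∫[-pi/6,pi/6] (5*cos(3*t)) dt = 10/3.

10/3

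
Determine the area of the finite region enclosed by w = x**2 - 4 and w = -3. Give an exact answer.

Set the curves equal: x**2 - 4 = -3, so x**2 - 1 = 0, which factors as (x - 1)*(x + 1) = 0. The curves meet at x = -1, 1.
On [-1, 1], w = -3 is on top; that piece has area ∫[-1,1] (-(x**2 - 1)) dx = 4/3.

4/3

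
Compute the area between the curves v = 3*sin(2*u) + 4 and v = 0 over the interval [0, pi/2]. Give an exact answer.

3 + 2*pi

On [0, pi/2], (3*sin(2*u) + 4) - (0) = 3*sin(2*u) + 4 is ≥ 0 throughout, so the area is a single integral of |3*sin(2*u) + 4|.
∫[0,pi/2] (3*sin(2*u) + 4) du = 3 + 2*pi.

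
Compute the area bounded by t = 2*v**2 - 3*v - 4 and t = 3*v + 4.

Both boundary curves give t as a function of v, so integrate with respect to v. Setting them equal: 2*v**2 - 6*v - 8 = 0, i.e. 2*(v - 4)*(v + 1) = 0, so they meet at v = -1, 4.
For v in [-1, 4], t = 2*v**2 - 3*v - 4 is on the left; area = ∫[-1,4] (-(2*v**2 - 6*v - 8)) dv = 125/3.

125/3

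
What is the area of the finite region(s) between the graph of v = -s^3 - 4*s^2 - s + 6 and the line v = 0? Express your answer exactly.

The curve meets the s-axis where -s^3 - 4*s^2 - s + 6 = 0, i.e. -(s - 1)*(s + 2)*(s + 3) = 0, at s = -3, -2, 1.
On [-3, -2] the curve lies below the axis; ∫[-3,-2] (-s^3 - 4*s^2 - s + 6) ds = -7/12, giving area 7/12.
On [-2, 1] the curve lies above the axis; ∫[-2,1] (-s^3 - 4*s^2 - s + 6) ds = 45/4, giving area 45/4.
Total area = 7/12 + 45/4 = 71/6.

71/6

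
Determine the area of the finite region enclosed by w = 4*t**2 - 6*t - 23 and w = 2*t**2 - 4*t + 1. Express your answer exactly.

Set the curves equal: 4*t**2 - 6*t - 23 = 2*t**2 - 4*t + 1, so 2*t**2 - 2*t - 24 = 0, which factors as 2*(t - 4)*(t + 3) = 0. The curves meet at t = -3, 4.
On [-3, 4], w = 2*t**2 - 4*t + 1 is on top; that piece has area ∫[-3,4] (-(2*t**2 - 2*t - 24)) dt = 343/3.

343/3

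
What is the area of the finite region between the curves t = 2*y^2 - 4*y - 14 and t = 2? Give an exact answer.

72

Both boundary curves give t as a function of y, so integrate with respect to y. Setting them equal: 2*y^2 - 4*y - 16 = 0, i.e. 2*(y - 4)*(y + 2) = 0, so they meet at y = -2, 4.
For y in [-2, 4], t = 2*y^2 - 4*y - 14 is on the left; area = ∫[-2,4] (-(2*y^2 - 4*y - 16)) dy = 72.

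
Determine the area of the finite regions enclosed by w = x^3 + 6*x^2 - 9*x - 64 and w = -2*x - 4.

517/2

Set the curves equal: x^3 + 6*x^2 - 9*x - 64 = -2*x - 4, so x^3 + 6*x^2 - 7*x - 60 = 0, which factors as (x - 3)*(x + 4)*(x + 5) = 0. The curves meet at x = -5, -4, 3.
On [-5, -4], w = x^3 + 6*x^2 - 9*x - 64 is on top; that piece has area ∫[-5,-4] (x^3 + 6*x^2 - 7*x - 60) dx = 5/4.
On [-4, 3], w = -2*x - 4 is on top; that piece has area ∫[-4,3] (-(x^3 + 6*x^2 - 7*x - 60)) dx = 1029/4.
Total enclosed area = 5/4 + 1029/4 = 517/2.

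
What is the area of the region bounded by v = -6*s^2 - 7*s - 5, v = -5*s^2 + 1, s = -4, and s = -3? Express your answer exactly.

On [-4, -3], (-6*s^2 - 7*s - 5) - (-5*s^2 + 1) = -s^2 - 7*s - 6 is ≥ 0 throughout, so the area is a single integral of |-s^2 - 7*s - 6|.
∫[-4,-3] (-s^2 - 7*s - 6) ds = 37/6.

37/6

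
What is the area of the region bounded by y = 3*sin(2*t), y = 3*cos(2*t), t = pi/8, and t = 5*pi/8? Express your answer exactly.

On [pi/8, 5*pi/8], (3*sin(2*t)) - (3*cos(2*t)) = 3*sin(2*t) - 3*cos(2*t) is ≥ 0 throughout, so the area is a single integral of |3*sin(2*t) - 3*cos(2*t)|.
∫[pi/8,5*pi/8] (3*sin(2*t) - 3*cos(2*t)) dt = 3*sqrt(2).

3*sqrt(2)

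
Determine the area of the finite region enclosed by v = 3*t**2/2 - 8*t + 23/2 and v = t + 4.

Set the curves equal: 3*t**2/2 - 8*t + 23/2 = t + 4, so 3*t**2/2 - 9*t + 15/2 = 0, which factors as 3*(t - 5)*(t - 1)/2 = 0. The curves meet at t = 1, 5.
On [1, 5], v = t + 4 is on top; that piece has area ∫[1,5] (-(3*t**2/2 - 9*t + 15/2)) dt = 16.

16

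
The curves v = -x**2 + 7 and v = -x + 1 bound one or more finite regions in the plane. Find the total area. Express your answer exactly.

Set the curves equal: -x**2 + 7 = -x + 1, so -x**2 + x + 6 = 0, which factors as -(x - 3)*(x + 2) = 0. The curves meet at x = -2, 3.
On [-2, 3], v = -x**2 + 7 is on top; that piece has area ∫[-2,3] (-x**2 + x + 6) dx = 125/6.

125/6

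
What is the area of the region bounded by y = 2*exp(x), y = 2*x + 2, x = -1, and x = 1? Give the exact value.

-4 - 2*exp(-1) + 2*exp(1)

On [-1, 1], (2*exp(x)) - (2*x + 2) = -2*x + 2*exp(x) - 2 is ≥ 0 throughout, so the area is a single integral of |-2*x + 2*exp(x) - 2|.
∫[-1,1] (-2*x + 2*exp(x) - 2) dx = -4 - 2*exp(-1) + 2*exp(1).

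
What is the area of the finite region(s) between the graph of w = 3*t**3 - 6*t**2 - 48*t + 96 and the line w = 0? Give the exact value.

The curve meets the t-axis where 3*t**3 - 6*t**2 - 48*t + 96 = 0, i.e. 3*(t - 4)*(t - 2)*(t + 4) = 0, at t = -4, 2, 4.
On [-4, 2] the curve lies above the axis; ∫[-4,2] (3*t**3 - 6*t**2 - 48*t + 96) dt = 540, giving area 540.
On [2, 4] the curve lies below the axis; ∫[2,4] (3*t**3 - 6*t**2 - 48*t + 96) dt = -28, giving area 28.
Total area = 540 + 28 = 568.

568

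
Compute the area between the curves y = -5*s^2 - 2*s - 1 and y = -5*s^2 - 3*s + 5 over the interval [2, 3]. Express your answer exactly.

7/2

On [2, 3], (-5*s^2 - 2*s - 1) - (-5*s^2 - 3*s + 5) = s - 6 is ≤ 0 throughout, so the area is a single integral of |s - 6|.
∫[2,3] (s - 6) ds = -7/2; the area of that piece is 7/2.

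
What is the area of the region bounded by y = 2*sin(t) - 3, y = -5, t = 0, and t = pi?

On [0, pi], (2*sin(t) - 3) - (-5) = 2*sin(t) + 2 is ≥ 0 throughout, so the area is a single integral of |2*sin(t) + 2|.
∫[0,pi] (2*sin(t) + 2) dt = 4 + 2*pi.

4 + 2*pi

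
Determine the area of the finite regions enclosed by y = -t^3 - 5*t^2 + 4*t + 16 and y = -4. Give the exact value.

Set the curves equal: -t^3 - 5*t^2 + 4*t + 16 = -4, so -t^3 - 5*t^2 + 4*t + 20 = 0, which factors as -(t - 2)*(t + 2)*(t + 5) = 0. The curves meet at t = -5, -2, 2.
On [-5, -2], y = -4 is on top; that piece has area ∫[-5,-2] (-(-t^3 - 5*t^2 + 4*t + 20)) dt = 99/4.
On [-2, 2], y = -t^3 - 5*t^2 + 4*t + 16 is on top; that piece has area ∫[-2,2] (-t^3 - 5*t^2 + 4*t + 20) dt = 160/3.
Total enclosed area = 99/4 + 160/3 = 937/12.

937/12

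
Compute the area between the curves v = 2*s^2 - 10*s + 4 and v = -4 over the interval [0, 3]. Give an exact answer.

31/3

The difference (2*s^2 - 10*s + 4) - (-4) = 2*s^2 - 10*s + 8 changes sign at s = 1 inside [0, 3], so split the integral there.
∫[0,1] (2*s^2 - 10*s + 8) ds = 11/3.
∫[1,3] (2*s^2 - 10*s + 8) ds = -20/3; the area of that piece is 20/3.
Total area = 11/3 + 20/3 = 31/3.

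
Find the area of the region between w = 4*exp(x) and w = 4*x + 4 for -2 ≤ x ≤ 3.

On [-2, 3], (4*exp(x)) - (4*x + 4) = -4*x + 4*exp(x) - 4 is ≥ 0 throughout, so the area is a single integral of |-4*x + 4*exp(x) - 4|.
∫[-2,3] (-4*x + 4*exp(x) - 4) dx = -30 - 4*exp(-2) + 4*exp(3).

-30 - 4*exp(-2) + 4*exp(3)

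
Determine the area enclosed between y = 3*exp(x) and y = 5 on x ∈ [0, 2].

The difference (3*exp(x)) - (5) = 3*exp(x) - 5 changes sign at x = log(5/3) inside [0, 2], so split the integral there.
∫[0,log(5/3)] (3*exp(x) - 5) dx = log(243/3125) + 2; the area of that piece is -2 + log(3125/243).
∫[log(5/3),2] (3*exp(x) - 5) dx = -15 - 5*log(3) + 5*log(5) + 3*exp(2).
Total area = (-2 + log(3125/243)) + (-15 - 5*log(3) + 5*log(5) + 3*exp(2)) = -17 - 10*log(3) + 10*log(5) + 3*exp(2).

-17 - 10*log(3) + 10*log(5) + 3*exp(2)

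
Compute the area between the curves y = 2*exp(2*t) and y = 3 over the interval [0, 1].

-5 - 7*log(2)/2 + log(6)/2 + 5*log(3)/2 + exp(2)

The difference (2*exp(2*t)) - (3) = 2*exp(2*t) - 3 changes sign at t = -log(2)/2 + log(3)/2 inside [0, 1], so split the integral there.
∫[0,-log(2)/2 + log(3)/2] (2*exp(2*t) - 3) dt = log(2*sqrt(6)/9) + 1/2; the area of that piece is -1/2 + log(3*sqrt(6)/4).
∫[-log(2)/2 + log(3)/2,1] (2*exp(2*t) - 3) dt = -9/2 - 3*log(2)/2 + 3*log(3)/2 + exp(2).
Total area = (-1/2 + log(3*sqrt(6)/4)) + (-9/2 - 3*log(2)/2 + 3*log(3)/2 + exp(2)) = -5 - 7*log(2)/2 + log(6)/2 + 5*log(3)/2 + exp(2).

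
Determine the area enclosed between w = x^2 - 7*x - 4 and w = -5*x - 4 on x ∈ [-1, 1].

2

The difference (x^2 - 7*x - 4) - (-5*x - 4) = x^2 - 2*x changes sign at x = 0 inside [-1, 1], so split the integral there.
∫[-1,0] (x^2 - 2*x) dx = 4/3.
∫[0,1] (x^2 - 2*x) dx = -2/3; the area of that piece is 2/3.
Total area = 4/3 + 2/3 = 2.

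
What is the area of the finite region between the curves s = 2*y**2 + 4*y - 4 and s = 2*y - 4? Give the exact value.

1/3

Both boundary curves give s as a function of y, so integrate with respect to y. Setting them equal: 2*y**2 + 2*y = 0, i.e. 2*y*(y + 1) = 0, so they meet at y = -1, 0.
For y in [-1, 0], s = 2*y**2 + 4*y - 4 is on the left; area = ∫[-1,0] (-(2*y**2 + 2*y)) dy = 1/3.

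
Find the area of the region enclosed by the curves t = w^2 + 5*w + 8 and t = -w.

Both boundary curves give t as a function of w, so integrate with respect to w. Setting them equal: w^2 + 6*w + 8 = 0, i.e. (w + 2)*(w + 4) = 0, so they meet at w = -4, -2.
For w in [-4, -2], t = w^2 + 5*w + 8 is on the left; area = ∫[-4,-2] (-(w^2 + 6*w + 8)) dw = 4/3.

4/3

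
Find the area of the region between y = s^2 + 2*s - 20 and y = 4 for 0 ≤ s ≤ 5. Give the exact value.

The difference (s^2 + 2*s - 20) - (4) = s^2 + 2*s - 24 changes sign at s = 4 inside [0, 5], so split the integral there.
∫[0,4] (s^2 + 2*s - 24) ds = -176/3; the area of that piece is 176/3.
∫[4,5] (s^2 + 2*s - 24) ds = 16/3.
Total area = 176/3 + 16/3 = 64.

64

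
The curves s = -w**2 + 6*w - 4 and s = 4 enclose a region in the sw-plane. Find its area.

4/3

Both boundary curves give s as a function of w, so integrate with respect to w. Setting them equal: -w**2 + 6*w - 8 = 0, i.e. -(w - 4)*(w - 2) = 0, so they meet at w = 2, 4.
For w in [2, 4], s = -w**2 + 6*w - 4 is on the right; area = ∫[2,4] (-w**2 + 6*w - 8) dw = 4/3.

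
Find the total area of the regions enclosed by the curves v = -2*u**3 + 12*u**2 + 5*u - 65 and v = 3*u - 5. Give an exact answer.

Set the curves equal: -2*u**3 + 12*u**2 + 5*u - 65 = 3*u - 5, so -2*u**3 + 12*u**2 + 2*u - 60 = 0, which factors as -2*(u - 5)*(u - 3)*(u + 2) = 0. The curves meet at u = -2, 3, 5.
On [-2, 3], v = 3*u - 5 is on top; that piece has area ∫[-2,3] (-(-2*u**3 + 12*u**2 + 2*u - 60)) du = 375/2.
On [3, 5], v = -2*u**3 + 12*u**2 + 5*u - 65 is on top; that piece has area ∫[3,5] (-2*u**3 + 12*u**2 + 2*u - 60) du = 16.
Total enclosed area = 375/2 + 16 = 407/2.

407/2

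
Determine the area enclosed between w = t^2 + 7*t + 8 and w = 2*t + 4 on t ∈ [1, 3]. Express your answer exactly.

110/3

On [1, 3], (t^2 + 7*t + 8) - (2*t + 4) = t^2 + 5*t + 4 is ≥ 0 throughout, so the area is a single integral of |t^2 + 5*t + 4|.
∫[1,3] (t^2 + 5*t + 4) dt = 110/3.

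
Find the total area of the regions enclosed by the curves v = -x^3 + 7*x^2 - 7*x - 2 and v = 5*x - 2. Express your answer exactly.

71/6

Set the curves equal: -x^3 + 7*x^2 - 7*x - 2 = 5*x - 2, so -x^3 + 7*x^2 - 12*x = 0, which factors as -x*(x - 4)*(x - 3) = 0. The curves meet at x = 0, 3, 4.
On [0, 3], v = 5*x - 2 is on top; that piece has area ∫[0,3] (-(-x^3 + 7*x^2 - 12*x)) dx = 45/4.
On [3, 4], v = -x^3 + 7*x^2 - 7*x - 2 is on top; that piece has area ∫[3,4] (-x^3 + 7*x^2 - 12*x) dx = 7/12.
Total enclosed area = 45/4 + 7/12 = 71/6.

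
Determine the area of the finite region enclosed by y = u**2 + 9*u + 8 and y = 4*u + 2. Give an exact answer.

Set the curves equal: u**2 + 9*u + 8 = 4*u + 2, so u**2 + 5*u + 6 = 0, which factors as (u + 2)*(u + 3) = 0. The curves meet at u = -3, -2.
On [-3, -2], y = 4*u + 2 is on top; that piece has area ∫[-3,-2] (-(u**2 + 5*u + 6)) du = 1/6.

1/6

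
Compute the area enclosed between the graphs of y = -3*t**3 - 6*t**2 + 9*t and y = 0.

71/2

Set the curves equal: -3*t**3 - 6*t**2 + 9*t = 0, so -3*t**3 - 6*t**2 + 9*t = 0, which factors as -3*t*(t - 1)*(t + 3) = 0. The curves meet at t = -3, 0, 1.
On [-3, 0], y = 0 is on top; that piece has area ∫[-3,0] (-(-3*t**3 - 6*t**2 + 9*t)) dt = 135/4.
On [0, 1], y = -3*t**3 - 6*t**2 + 9*t is on top; that piece has area ∫[0,1] (-3*t**3 - 6*t**2 + 9*t) dt = 7/4.
Total enclosed area = 135/4 + 7/4 = 71/2.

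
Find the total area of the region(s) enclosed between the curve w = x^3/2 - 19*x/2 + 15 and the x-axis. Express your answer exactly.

The curve meets the x-axis where x^3/2 - 19*x/2 + 15 = 0, i.e. (x - 3)*(x - 2)*(x + 5)/2 = 0, at x = -5, 2, 3.
On [-5, 2] the curve lies above the axis; ∫[-5,2] (x^3/2 - 19*x/2 + 15) dx = 1029/8, giving area 1029/8.
On [2, 3] the curve lies below the axis; ∫[2,3] (x^3/2 - 19*x/2 + 15) dx = -5/8, giving area 5/8.
Total area = 1029/8 + 5/8 = 517/4.

517/4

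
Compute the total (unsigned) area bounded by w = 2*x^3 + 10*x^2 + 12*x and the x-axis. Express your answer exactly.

The curve meets the x-axis where 2*x^3 + 10*x^2 + 12*x = 0, i.e. 2*x*(x + 2)*(x + 3) = 0, at x = -3, -2, 0.
On [-3, -2] the curve lies above the axis; ∫[-3,-2] (2*x^3 + 10*x^2 + 12*x) dx = 5/6, giving area 5/6.
On [-2, 0] the curve lies below the axis; ∫[-2,0] (2*x^3 + 10*x^2 + 12*x) dx = -16/3, giving area 16/3.
Total area = 5/6 + 16/3 = 37/6.

37/6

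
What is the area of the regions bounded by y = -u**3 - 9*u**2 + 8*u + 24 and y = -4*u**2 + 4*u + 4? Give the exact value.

Set the curves equal: -u**3 - 9*u**2 + 8*u + 24 = -4*u**2 + 4*u + 4, so -u**3 - 5*u**2 + 4*u + 20 = 0, which factors as -(u - 2)*(u + 2)*(u + 5) = 0. The curves meet at u = -5, -2, 2.
On [-5, -2], y = -4*u**2 + 4*u + 4 is on top; that piece has area ∫[-5,-2] (-(-u**3 - 5*u**2 + 4*u + 20)) du = 99/4.
On [-2, 2], y = -u**3 - 9*u**2 + 8*u + 24 is on top; that piece has area ∫[-2,2] (-u**3 - 5*u**2 + 4*u + 20) du = 160/3.
Total enclosed area = 99/4 + 160/3 = 937/12.

937/12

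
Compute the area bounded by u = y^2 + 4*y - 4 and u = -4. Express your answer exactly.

Both boundary curves give u as a function of y, so integrate with respect to y. Setting them equal: y^2 + 4*y = 0, i.e. y*(y + 4) = 0, so they meet at y = -4, 0.
For y in [-4, 0], u = y^2 + 4*y - 4 is on the left; area = ∫[-4,0] (-(y^2 + 4*y)) dy = 32/3.

32/3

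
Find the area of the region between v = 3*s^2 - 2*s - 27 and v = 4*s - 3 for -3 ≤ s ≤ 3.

110

The difference (3*s^2 - 2*s - 27) - (4*s - 3) = 3*s^2 - 6*s - 24 changes sign at s = -2 inside [-3, 3], so split the integral there.
∫[-3,-2] (3*s^2 - 6*s - 24) ds = 10.
∫[-2,3] (3*s^2 - 6*s - 24) ds = -100; the area of that piece is 100.
Total area = 10 + 100 = 110.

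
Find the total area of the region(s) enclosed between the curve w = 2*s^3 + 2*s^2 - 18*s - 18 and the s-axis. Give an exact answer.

296/3

The curve meets the s-axis where 2*s^3 + 2*s^2 - 18*s - 18 = 0, i.e. 2*(s - 3)*(s + 1)*(s + 3) = 0, at s = -3, -1, 3.
On [-3, -1] the curve lies above the axis; ∫[-3,-1] (2*s^3 + 2*s^2 - 18*s - 18) ds = 40/3, giving area 40/3.
On [-1, 3] the curve lies below the axis; ∫[-1,3] (2*s^3 + 2*s^2 - 18*s - 18) ds = -256/3, giving area 256/3.
Total area = 40/3 + 256/3 = 296/3.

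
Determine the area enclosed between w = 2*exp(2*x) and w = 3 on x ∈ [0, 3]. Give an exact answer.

The difference (2*exp(2*x)) - (3) = 2*exp(2*x) - 3 changes sign at x = -log(2)/2 + log(3)/2 inside [0, 3], so split the integral there.
∫[0,-log(2)/2 + log(3)/2] (2*exp(2*x) - 3) dx = log(2*sqrt(6)/9) + 1/2; the area of that piece is -1/2 + log(3*sqrt(6)/4).
∫[-log(2)/2 + log(3)/2,3] (2*exp(2*x) - 3) dx = -21/2 - 3*log(2)/2 + 3*log(3)/2 + exp(6).
Total area = (-1/2 + log(3*sqrt(6)/4)) + (-21/2 - 3*log(2)/2 + 3*log(3)/2 + exp(6)) = -11 - 7*log(2)/2 + log(6)/2 + 5*log(3)/2 + exp(6).

-11 - 7*log(2)/2 + log(6)/2 + 5*log(3)/2 + exp(6)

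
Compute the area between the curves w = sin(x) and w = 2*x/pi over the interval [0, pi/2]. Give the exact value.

On [0, pi/2], (sin(x)) - (2*x/pi) = -2*x/pi + sin(x) is ≥ 0 throughout, so the area is a single integral of |-2*x/pi + sin(x)|.
∫[0,pi/2] (-2*x/pi + sin(x)) dx = 1 - pi/4.

1 - pi/4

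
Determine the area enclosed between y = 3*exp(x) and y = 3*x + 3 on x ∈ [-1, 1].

On [-1, 1], (3*exp(x)) - (3*x + 3) = -3*x + 3*exp(x) - 3 is ≥ 0 throughout, so the area is a single integral of |-3*x + 3*exp(x) - 3|.
∫[-1,1] (-3*x + 3*exp(x) - 3) dx = -6 - 3*exp(-1) + 3*exp(1).

-6 - 3*exp(-1) + 3*exp(1)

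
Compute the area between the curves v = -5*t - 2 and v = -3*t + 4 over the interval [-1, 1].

On [-1, 1], (-5*t - 2) - (-3*t + 4) = -2*t - 6 is ≤ 0 throughout, so the area is a single integral of |-2*t - 6|.
∫[-1,1] (-2*t - 6) dt = -12; the area of that piece is 12.

12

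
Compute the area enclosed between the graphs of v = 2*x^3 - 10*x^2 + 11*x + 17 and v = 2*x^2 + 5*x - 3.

81

Set the curves equal: 2*x^3 - 10*x^2 + 11*x + 17 = 2*x^2 + 5*x - 3, so 2*x^3 - 12*x^2 + 6*x + 20 = 0, which factors as 2*(x - 5)*(x - 2)*(x + 1) = 0. The curves meet at x = -1, 2, 5.
On [-1, 2], v = 2*x^3 - 10*x^2 + 11*x + 17 is on top; that piece has area ∫[-1,2] (2*x^3 - 12*x^2 + 6*x + 20) dx = 81/2.
On [2, 5], v = 2*x^2 + 5*x - 3 is on top; that piece has area ∫[2,5] (-(2*x^3 - 12*x^2 + 6*x + 20)) dx = 81/2.
Total enclosed area = 81/2 + 81/2 = 81.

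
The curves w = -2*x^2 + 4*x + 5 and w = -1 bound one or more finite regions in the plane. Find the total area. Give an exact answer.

Set the curves equal: -2*x^2 + 4*x + 5 = -1, so -2*x^2 + 4*x + 6 = 0, which factors as -2*(x - 3)*(x + 1) = 0. The curves meet at x = -1, 3.
On [-1, 3], w = -2*x^2 + 4*x + 5 is on top; that piece has area ∫[-1,3] (-2*x^2 + 4*x + 6) dx = 64/3.

64/3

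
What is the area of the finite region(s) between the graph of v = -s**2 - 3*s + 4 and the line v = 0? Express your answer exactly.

The curve meets the s-axis where -s**2 - 3*s + 4 = 0, i.e. -(s - 1)*(s + 4) = 0, at s = -4, 1.
On [-4, 1] the curve lies above the axis; ∫[-4,1] (-s**2 - 3*s + 4) ds = 125/6, giving area 125/6.

125/6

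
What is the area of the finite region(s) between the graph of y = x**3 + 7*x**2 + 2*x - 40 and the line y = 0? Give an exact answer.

The curve meets the x-axis where x**3 + 7*x**2 + 2*x - 40 = 0, i.e. (x - 2)*(x + 4)*(x + 5) = 0, at x = -5, -4, 2.
On [-5, -4] the curve lies above the axis; ∫[-5,-4] (x**3 + 7*x**2 + 2*x - 40) dx = 13/12, giving area 13/12.
On [-4, 2] the curve lies below the axis; ∫[-4,2] (x**3 + 7*x**2 + 2*x - 40) dx = -144, giving area 144.
Total area = 13/12 + 144 = 1741/12.

1741/12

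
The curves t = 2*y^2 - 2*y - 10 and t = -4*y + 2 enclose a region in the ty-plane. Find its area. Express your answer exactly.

125/3

Both boundary curves give t as a function of y, so integrate with respect to y. Setting them equal: 2*y^2 + 2*y - 12 = 0, i.e. 2*(y - 2)*(y + 3) = 0, so they meet at y = -3, 2.
For y in [-3, 2], t = 2*y^2 - 2*y - 10 is on the left; area = ∫[-3,2] (-(2*y^2 + 2*y - 12)) dy = 125/3.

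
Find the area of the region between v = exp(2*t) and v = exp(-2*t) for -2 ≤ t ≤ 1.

The difference (exp(2*t)) - (exp(-2*t)) = exp(2*t) - exp(-2*t) changes sign at t = 0 inside [-2, 1], so split the integral there.
∫[-2,0] (exp(2*t) - exp(-2*t)) dt = -exp(4)/2 - exp(-4)/2 + 1; the area of that piece is -1 + exp(-4)/2 + exp(4)/2.
∫[0,1] (exp(2*t) - exp(-2*t)) dt = -1 + exp(-2)/2 + exp(2)/2.
Total area = (-1 + exp(-4)/2 + exp(4)/2) + (-1 + exp(-2)/2 + exp(2)/2) = -2 + exp(-4)/2 + exp(-2)/2 + exp(2)/2 + exp(4)/2.

-2 + exp(-4)/2 + exp(-2)/2 + exp(2)/2 + exp(4)/2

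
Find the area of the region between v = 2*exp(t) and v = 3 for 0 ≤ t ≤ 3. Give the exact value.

The difference (2*exp(t)) - (3) = 2*exp(t) - 3 changes sign at t = log(3/2) inside [0, 3], so split the integral there.
∫[0,log(3/2)] (2*exp(t) - 3) dt = log(8/27) + 1; the area of that piece is -1 + log(27/8).
∫[log(3/2),3] (2*exp(t) - 3) dt = -12 - 3*log(2) + 3*log(3) + 2*exp(3).
Total area = (-1 + log(27/8)) + (-12 - 3*log(2) + 3*log(3) + 2*exp(3)) = -13 - 6*log(2) + 6*log(3) + 2*exp(3).

-13 - 6*log(2) + 6*log(3) + 2*exp(3)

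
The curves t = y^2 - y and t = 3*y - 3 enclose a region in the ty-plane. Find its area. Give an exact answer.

Both boundary curves give t as a function of y, so integrate with respect to y. Setting them equal: y^2 - 4*y + 3 = 0, i.e. (y - 3)*(y - 1) = 0, so they meet at y = 1, 3.
For y in [1, 3], t = y^2 - y is on the left; area = ∫[1,3] (-(y^2 - 4*y + 3)) dy = 4/3.

4/3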